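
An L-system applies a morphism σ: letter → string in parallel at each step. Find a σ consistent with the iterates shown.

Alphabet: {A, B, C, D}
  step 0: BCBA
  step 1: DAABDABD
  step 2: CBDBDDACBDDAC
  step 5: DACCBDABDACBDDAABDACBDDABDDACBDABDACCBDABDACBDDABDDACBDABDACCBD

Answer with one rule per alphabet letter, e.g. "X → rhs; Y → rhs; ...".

  step 1 ⇒ step 2: DAABDABD ⇒ C·BD·BD·DA·C·BD·DA·C
    A ↦ BD
    B ↦ DA
    D ↦ C
  step 0 ⇒ step 1: BCBA ⇒ DA·AB·DA·BD
    C ↦ AB

A->BD, B->DA, C->AB, D->C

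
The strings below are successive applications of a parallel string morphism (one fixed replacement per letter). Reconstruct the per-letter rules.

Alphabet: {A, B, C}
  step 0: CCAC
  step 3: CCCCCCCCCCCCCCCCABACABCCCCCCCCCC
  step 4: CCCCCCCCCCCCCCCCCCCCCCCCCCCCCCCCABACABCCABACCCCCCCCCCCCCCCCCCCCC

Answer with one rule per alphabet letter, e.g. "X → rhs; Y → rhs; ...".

A->AB, B->AC, C->CC

  step 3 ⇒ step 4: CCCCCCCCCCCCCCCCABACABCCCCCCCCCC ⇒ CC·CC·CC·CC·CC·CC·CC·CC·CC·CC·CC·CC·CC·CC·CC·CC·AB·AC·AB·CC·AB·AC·CC·CC·CC·CC·CC·CC·CC·CC·CC·CC
    A ↦ AB
    B ↦ AC
    C ↦ CC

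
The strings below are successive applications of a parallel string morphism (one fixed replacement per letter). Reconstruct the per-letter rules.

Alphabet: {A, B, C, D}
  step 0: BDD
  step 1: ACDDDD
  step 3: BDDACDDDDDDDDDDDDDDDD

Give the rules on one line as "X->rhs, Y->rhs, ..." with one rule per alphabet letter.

  step 0 ⇒ step 1: BDD ⇒ AC·DD·DD
    B ↦ AC
    D ↦ DD
    A ↦ CD  (constrained at step 1)
    C ↦ B  (constrained at step 1)

A->CD, B->AC, C->B, D->DD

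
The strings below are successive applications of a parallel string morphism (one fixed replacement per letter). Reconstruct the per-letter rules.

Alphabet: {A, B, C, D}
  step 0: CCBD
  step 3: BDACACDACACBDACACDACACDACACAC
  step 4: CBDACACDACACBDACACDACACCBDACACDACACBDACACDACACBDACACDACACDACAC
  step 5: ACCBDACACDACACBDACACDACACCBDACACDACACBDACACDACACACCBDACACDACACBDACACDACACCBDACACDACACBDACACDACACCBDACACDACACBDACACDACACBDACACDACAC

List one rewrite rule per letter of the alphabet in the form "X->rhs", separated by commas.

A->DAC, B->C, C->AC, D->B

  step 4 ⇒ step 5: CBDACACDACACBDACACDACACCBDACACDACACBDACACDACACBDACACDACACDACAC ⇒ AC·C·B·DAC·AC·DAC·AC·B·DAC·AC·DAC·AC·C·B·DAC·AC·DAC·AC·B·DAC·AC·DAC·AC·AC·C·B·DAC·AC·DAC·AC·B·DAC·AC·DAC·AC·C·B·DAC·AC·DAC·AC·B·DAC·AC·DAC·AC·C·B·DAC·AC·DAC·AC·B·DAC·AC·DAC·AC·B·DAC·AC·DAC·AC
    A ↦ DAC
    B ↦ C
    C ↦ AC
    D ↦ B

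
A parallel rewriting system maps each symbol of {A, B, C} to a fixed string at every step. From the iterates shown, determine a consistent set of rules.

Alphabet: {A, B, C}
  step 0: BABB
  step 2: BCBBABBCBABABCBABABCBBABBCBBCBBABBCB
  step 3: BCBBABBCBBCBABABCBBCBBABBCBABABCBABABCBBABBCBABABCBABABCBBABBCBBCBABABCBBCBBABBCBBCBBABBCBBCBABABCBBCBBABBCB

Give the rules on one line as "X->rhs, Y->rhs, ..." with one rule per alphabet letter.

A->ABA, B->BCB, C->BAB

  step 2 ⇒ step 3: BCBBABBCBABABCBABABCBBABBCBBCBBABBCB ⇒ BCB·BAB·BCB·BCB·ABA·BCB·BCB·BAB·BCB·ABA·BCB·ABA·BCB·BAB·BCB·ABA·BCB·ABA·BCB·BAB·BCB·BCB·ABA·BCB·BCB·BAB·BCB·BCB·BAB·BCB·BCB·ABA·BCB·BCB·BAB·BCB
    A ↦ ABA
    B ↦ BCB
    C ↦ BAB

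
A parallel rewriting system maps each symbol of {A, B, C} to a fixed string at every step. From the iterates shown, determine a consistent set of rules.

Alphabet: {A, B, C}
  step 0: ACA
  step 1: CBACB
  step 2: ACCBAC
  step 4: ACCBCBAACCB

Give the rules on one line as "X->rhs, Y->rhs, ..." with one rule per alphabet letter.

A->CB, B->C, C->A

  step 1 ⇒ step 2: CBACB ⇒ A·C·CB·A·C
    A ↦ CB
    B ↦ C
    C ↦ A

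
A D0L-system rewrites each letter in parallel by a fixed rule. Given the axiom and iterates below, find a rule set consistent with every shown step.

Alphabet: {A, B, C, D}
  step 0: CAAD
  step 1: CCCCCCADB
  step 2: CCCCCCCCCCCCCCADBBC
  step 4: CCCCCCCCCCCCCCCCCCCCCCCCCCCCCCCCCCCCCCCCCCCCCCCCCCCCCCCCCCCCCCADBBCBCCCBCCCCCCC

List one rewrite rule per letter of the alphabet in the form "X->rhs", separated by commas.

A->CC, B->BC, C->CC, D->ADB

  step 1 ⇒ step 2: CCCCCCADB ⇒ CC·CC·CC·CC·CC·CC·CC·ADB·BC
    A ↦ CC
    B ↦ BC
    C ↦ CC
    D ↦ ADB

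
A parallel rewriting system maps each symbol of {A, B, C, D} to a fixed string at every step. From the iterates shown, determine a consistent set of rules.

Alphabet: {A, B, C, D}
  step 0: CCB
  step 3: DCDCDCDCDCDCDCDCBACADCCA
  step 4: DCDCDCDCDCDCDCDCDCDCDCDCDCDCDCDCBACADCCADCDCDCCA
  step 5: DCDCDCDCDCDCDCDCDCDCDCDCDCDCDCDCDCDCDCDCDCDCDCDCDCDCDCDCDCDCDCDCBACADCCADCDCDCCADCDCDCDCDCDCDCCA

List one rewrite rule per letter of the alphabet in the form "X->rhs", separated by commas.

  step 4 ⇒ step 5: DCDCDCDCDCDCDCDCDCDCDCDCDCDCDCDCBACADCCADCDCDCCA ⇒ DC·DC·DC·DC·DC·DC·DC·DC·DC·DC·DC·DC·DC·DC·DC·DC·DC·DC·DC·DC·DC·DC·DC·DC·DC·DC·DC·DC·DC·DC·DC·DC·BA·CA·DC·CA·DC·DC·DC·CA·DC·DC·DC·DC·DC·DC·DC·CA
    A ↦ CA
    B ↦ BA
    C ↦ DC
    D ↦ DC

A->CA, B->BA, C->DC, D->DC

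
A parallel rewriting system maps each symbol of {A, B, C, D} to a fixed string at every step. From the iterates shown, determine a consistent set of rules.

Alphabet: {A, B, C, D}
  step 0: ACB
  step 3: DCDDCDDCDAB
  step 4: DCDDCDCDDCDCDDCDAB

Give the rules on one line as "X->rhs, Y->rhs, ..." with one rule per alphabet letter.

A->D, B->AB, C->D, D->DC

  step 3 ⇒ step 4: DCDDCDDCDAB ⇒ DC·D·DC·DC·D·DC·DC·D·DC·D·AB
    A ↦ D
    B ↦ AB
    C ↦ D
    D ↦ DC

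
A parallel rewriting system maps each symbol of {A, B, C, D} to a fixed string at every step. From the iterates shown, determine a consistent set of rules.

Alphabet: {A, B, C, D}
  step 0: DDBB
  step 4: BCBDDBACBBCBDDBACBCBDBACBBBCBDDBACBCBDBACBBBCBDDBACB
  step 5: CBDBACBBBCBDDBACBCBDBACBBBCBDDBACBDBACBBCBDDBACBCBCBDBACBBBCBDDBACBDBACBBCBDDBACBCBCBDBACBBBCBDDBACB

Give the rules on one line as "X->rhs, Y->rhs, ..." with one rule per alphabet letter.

  step 4 ⇒ step 5: BCBDDBACBBCBDDBACBCBDBACBBBCBDDBACBCBDBACBBBCBDDBACB ⇒ CB·DBA·CB·B·B·CB·D·DBA·CB·CB·DBA·CB·B·B·CB·D·DBA·CB·DBA·CB·B·CB·D·DBA·CB·CB·CB·DBA·CB·B·B·CB·D·DBA·CB·DBA·CB·B·CB·D·DBA·CB·CB·CB·DBA·CB·B·B·CB·D·DBA·CB
    A ↦ D
    B ↦ CB
    C ↦ DBA
    D ↦ B

A->D, B->CB, C->DBA, D->B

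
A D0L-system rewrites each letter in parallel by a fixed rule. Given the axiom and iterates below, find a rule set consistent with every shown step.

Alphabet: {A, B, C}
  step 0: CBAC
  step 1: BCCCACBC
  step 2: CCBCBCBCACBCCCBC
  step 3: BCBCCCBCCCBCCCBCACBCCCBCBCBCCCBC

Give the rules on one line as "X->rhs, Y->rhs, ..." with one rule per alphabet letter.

  step 2 ⇒ step 3: CCBCBCBCACBCCCBC ⇒ BC·BC·CC·BC·CC·BC·CC·BC·AC·BC·CC·BC·BC·BC·CC·BC
    A ↦ AC
    B ↦ CC
    C ↦ BC

A->AC, B->CC, C->BC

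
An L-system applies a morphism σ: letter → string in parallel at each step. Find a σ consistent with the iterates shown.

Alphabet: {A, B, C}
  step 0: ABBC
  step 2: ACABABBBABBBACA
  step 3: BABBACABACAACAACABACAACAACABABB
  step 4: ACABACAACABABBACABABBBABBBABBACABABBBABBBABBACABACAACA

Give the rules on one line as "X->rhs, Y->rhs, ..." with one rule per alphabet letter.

  step 3 ⇒ step 4: BABBACABACAACAACABACAACAACABABB ⇒ ACA·B·ACA·ACA·B·AB·B·ACA·B·AB·B·B·AB·B·B·AB·B·ACA·B·AB·B·B·AB·B·B·AB·B·ACA·B·ACA·ACA
    A ↦ B
    B ↦ ACA
    C ↦ AB

A->B, B->ACA, C->AB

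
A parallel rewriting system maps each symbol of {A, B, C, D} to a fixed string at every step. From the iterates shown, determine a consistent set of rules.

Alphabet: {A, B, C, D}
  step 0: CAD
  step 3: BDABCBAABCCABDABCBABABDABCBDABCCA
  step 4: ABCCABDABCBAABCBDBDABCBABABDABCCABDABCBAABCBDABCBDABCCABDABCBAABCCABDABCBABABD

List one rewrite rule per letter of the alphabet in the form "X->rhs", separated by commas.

A->BD, B->ABC, C->BA, D->CA

  step 3 ⇒ step 4: BDABCBAABCCABDABCBABABDABCBDABCCA ⇒ ABC·CA·BD·ABC·BA·ABC·BD·BD·ABC·BA·BA·BD·ABC·CA·BD·ABC·BA·ABC·BD·ABC·BD·ABC·CA·BD·ABC·BA·ABC·CA·BD·ABC·BA·BA·BD
    A ↦ BD
    B ↦ ABC
    C ↦ BA
    D ↦ CA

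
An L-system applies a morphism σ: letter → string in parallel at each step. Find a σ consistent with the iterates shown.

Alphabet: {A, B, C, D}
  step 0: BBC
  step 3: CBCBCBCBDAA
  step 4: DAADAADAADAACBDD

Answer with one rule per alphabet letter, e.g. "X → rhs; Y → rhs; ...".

A->D, B->AA, C->D, D->CB

  step 3 ⇒ step 4: CBCBCBCBDAA ⇒ D·AA·D·AA·D·AA·D·AA·CB·D·D
    A ↦ D
    B ↦ AA
    C ↦ D
    D ↦ CB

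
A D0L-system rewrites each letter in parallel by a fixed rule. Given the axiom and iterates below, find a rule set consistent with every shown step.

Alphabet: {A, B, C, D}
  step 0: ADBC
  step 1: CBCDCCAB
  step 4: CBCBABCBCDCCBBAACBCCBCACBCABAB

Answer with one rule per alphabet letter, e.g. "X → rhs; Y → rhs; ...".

A->CBC, B->A, C->B, D->DCC

  step 0 ⇒ step 1: ADBC ⇒ CBC·DCC·A·B
    A ↦ CBC
    B ↦ A
    C ↦ B
    D ↦ DCC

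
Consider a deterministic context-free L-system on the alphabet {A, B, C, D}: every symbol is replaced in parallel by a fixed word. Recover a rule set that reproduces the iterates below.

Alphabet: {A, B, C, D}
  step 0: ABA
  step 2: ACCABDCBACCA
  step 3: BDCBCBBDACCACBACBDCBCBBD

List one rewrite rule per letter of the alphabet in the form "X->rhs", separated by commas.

  step 2 ⇒ step 3: ACCABDCBACCA ⇒ BD·CB·CB·BD·AC·CA·CB·AC·BD·CB·CB·BD
    A ↦ BD
    B ↦ AC
    C ↦ CB
    D ↦ CA

A->BD, B->AC, C->CB, D->CA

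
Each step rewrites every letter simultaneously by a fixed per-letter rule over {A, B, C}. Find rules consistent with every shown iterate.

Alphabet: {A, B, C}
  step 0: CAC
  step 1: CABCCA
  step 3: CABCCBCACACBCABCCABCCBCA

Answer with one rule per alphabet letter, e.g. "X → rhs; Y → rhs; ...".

  step 0 ⇒ step 1: CAC ⇒ CA·BC·CA
    A ↦ BC
    C ↦ CA
    B ↦ CB  (constrained at step 1)

A->BC, B->CB, C->CA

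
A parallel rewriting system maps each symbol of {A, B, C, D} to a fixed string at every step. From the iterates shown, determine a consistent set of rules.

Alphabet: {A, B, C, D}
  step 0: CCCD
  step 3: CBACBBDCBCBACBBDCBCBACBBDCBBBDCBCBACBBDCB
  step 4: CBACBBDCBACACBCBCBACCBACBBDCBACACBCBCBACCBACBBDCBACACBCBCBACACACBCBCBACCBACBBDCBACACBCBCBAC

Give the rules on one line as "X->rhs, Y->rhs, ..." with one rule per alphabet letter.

A->BBD, B->AC, C->CB, D->BCB

  step 3 ⇒ step 4: CBACBBDCBCBACBBDCBCBACBBDCBBBDCBCBACBBDCB ⇒ CB·AC·BBD·CB·AC·AC·BCB·CB·AC·CB·AC·BBD·CB·AC·AC·BCB·CB·AC·CB·AC·BBD·CB·AC·AC·BCB·CB·AC·AC·AC·BCB·CB·AC·CB·AC·BBD·CB·AC·AC·BCB·CB·AC
    A ↦ BBD
    B ↦ AC
    C ↦ CB
    D ↦ BCB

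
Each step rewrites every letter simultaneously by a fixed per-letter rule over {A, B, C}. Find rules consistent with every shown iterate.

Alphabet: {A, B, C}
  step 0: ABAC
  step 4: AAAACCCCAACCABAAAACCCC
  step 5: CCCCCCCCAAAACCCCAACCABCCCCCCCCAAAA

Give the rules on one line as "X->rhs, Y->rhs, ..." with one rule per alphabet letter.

  step 4 ⇒ step 5: AAAACCCCAACCABAAAACCCC ⇒ CC·CC·CC·CC·A·A·A·A·CC·CC·A·A·CC·AB·CC·CC·CC·CC·A·A·A·A
    A ↦ CC
    B ↦ AB
    C ↦ A

A->CC, B->AB, C->A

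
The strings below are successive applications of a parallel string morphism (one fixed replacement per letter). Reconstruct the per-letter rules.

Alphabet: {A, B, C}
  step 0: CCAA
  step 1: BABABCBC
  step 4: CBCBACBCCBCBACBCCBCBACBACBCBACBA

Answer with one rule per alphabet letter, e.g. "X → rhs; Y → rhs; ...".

A->BC, B->C, C->BA

  step 0 ⇒ step 1: CCAA ⇒ BA·BA·BC·BC
    A ↦ BC
    C ↦ BA
    B ↦ C  (constrained at step 1)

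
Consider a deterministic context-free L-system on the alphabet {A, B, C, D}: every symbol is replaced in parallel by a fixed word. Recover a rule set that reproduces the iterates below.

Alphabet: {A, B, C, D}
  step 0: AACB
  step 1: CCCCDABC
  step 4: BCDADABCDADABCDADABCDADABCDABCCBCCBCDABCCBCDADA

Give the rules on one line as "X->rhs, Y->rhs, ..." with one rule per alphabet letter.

A->CC, B->BC, C->DA, D->B

  step 0 ⇒ step 1: AACB ⇒ CC·CC·DA·BC
    A ↦ CC
    B ↦ BC
    C ↦ DA
    D ↦ B  (constrained at step 1)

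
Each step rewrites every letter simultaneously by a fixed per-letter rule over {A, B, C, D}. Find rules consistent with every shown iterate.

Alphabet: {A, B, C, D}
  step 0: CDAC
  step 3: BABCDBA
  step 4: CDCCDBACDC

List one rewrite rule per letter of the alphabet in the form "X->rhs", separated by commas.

A->C, B->CD, C->B, D->A

  step 3 ⇒ step 4: BABCDBA ⇒ CD·C·CD·B·A·CD·C
    A ↦ C
    B ↦ CD
    C ↦ B
    D ↦ A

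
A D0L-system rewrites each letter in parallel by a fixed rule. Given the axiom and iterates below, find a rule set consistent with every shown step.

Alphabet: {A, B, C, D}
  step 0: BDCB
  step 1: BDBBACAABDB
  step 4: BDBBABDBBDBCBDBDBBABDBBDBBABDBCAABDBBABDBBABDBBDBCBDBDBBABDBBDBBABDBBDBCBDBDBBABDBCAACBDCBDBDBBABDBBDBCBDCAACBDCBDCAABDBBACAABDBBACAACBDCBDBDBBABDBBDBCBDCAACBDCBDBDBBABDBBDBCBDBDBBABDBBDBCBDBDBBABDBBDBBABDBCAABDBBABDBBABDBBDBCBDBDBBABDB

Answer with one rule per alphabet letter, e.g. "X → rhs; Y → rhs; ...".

A->CBD, B->BDB, C->CAA, D->BA

  step 0 ⇒ step 1: BDCB ⇒ BDB·BA·CAA·BDB
    B ↦ BDB
    C ↦ CAA
    D ↦ BA
    A ↦ CBD  (constrained at step 1)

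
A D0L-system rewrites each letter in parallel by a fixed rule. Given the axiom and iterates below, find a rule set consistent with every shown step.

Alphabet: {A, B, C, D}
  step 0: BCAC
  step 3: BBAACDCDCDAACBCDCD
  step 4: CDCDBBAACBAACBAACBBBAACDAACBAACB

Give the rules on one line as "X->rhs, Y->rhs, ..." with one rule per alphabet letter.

A->B, B->CD, C->AA, D->CB

  step 3 ⇒ step 4: BBAACDCDCDAACBCDCD ⇒ CD·CD·B·B·AA·CB·AA·CB·AA·CB·B·B·AA·CD·AA·CB·AA·CB
    A ↦ B
    B ↦ CD
    C ↦ AA
    D ↦ CB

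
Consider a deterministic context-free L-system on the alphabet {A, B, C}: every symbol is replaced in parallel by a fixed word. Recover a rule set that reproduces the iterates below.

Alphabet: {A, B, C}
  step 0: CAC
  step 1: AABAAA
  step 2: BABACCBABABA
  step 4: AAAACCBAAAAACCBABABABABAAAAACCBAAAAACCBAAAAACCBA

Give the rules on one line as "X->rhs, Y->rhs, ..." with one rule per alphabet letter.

  step 1 ⇒ step 2: AABAAA ⇒ BA·BA·CC·BA·BA·BA
    A ↦ BA
    B ↦ CC
  step 0 ⇒ step 1: CAC ⇒ AA·BA·AA
    C ↦ AA

A->BA, B->CC, C->AA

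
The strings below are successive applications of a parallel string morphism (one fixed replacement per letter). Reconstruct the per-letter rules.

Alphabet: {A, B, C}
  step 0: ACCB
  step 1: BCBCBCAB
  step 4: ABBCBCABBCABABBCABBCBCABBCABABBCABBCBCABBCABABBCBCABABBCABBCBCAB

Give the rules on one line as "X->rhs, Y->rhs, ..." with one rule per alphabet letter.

A->BC, B->AB, C->BC

  step 0 ⇒ step 1: ACCB ⇒ BC·BC·BC·AB
    A ↦ BC
    B ↦ AB
    C ↦ BC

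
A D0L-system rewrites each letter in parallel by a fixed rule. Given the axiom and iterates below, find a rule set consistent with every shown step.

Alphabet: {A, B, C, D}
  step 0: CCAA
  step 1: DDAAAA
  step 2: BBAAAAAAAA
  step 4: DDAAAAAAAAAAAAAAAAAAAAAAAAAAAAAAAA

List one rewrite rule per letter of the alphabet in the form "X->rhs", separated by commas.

A->AA, B->C, C->D, D->B

  step 1 ⇒ step 2: DDAAAA ⇒ B·B·AA·AA·AA·AA
    A ↦ AA
    D ↦ B
    B ↦ C  (constrained at step 2)
  step 0 ⇒ step 1: CCAA ⇒ D·D·AA·AA
    C ↦ D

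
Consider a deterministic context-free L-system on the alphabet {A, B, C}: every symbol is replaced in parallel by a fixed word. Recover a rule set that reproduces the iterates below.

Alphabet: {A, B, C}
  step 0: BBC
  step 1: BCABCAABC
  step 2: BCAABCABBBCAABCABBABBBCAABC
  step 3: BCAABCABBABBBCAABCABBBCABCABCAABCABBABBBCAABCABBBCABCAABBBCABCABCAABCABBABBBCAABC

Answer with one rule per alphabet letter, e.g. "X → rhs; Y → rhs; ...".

A->ABB, B->BCA, C->ABC

  step 2 ⇒ step 3: BCAABCABBBCAABCABBABBBCAABC ⇒ BCA·ABC·ABB·ABB·BCA·ABC·ABB·BCA·BCA·BCA·ABC·ABB·ABB·BCA·ABC·ABB·BCA·BCA·ABB·BCA·BCA·BCA·ABC·ABB·ABB·BCA·ABC
    A ↦ ABB
    B ↦ BCA
    C ↦ ABC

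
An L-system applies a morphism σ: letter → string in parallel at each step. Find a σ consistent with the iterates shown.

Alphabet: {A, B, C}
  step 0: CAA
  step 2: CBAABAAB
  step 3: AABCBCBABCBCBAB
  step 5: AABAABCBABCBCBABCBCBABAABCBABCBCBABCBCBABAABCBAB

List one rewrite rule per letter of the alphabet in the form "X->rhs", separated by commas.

A->CB, B->AB, C->A

  step 2 ⇒ step 3: CBAABAAB ⇒ A·AB·CB·CB·AB·CB·CB·AB
    A ↦ CB
    B ↦ AB
    C ↦ A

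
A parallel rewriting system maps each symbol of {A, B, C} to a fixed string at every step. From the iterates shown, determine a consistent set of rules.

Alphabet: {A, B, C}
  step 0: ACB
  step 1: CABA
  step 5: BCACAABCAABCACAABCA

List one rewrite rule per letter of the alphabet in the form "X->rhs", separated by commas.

  step 0 ⇒ step 1: ACB ⇒ CA·B·A
    A ↦ CA
    B ↦ A
    C ↦ B

A->CA, B->A, C->B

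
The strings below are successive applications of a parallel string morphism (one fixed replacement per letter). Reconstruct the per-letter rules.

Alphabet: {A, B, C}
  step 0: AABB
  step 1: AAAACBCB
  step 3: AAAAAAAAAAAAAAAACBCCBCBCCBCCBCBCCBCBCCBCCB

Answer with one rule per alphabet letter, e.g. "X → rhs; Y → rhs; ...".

A->AA, B->CB, C->CBC

  step 0 ⇒ step 1: AABB ⇒ AA·AA·CB·CB
    A ↦ AA
    B ↦ CB
    C ↦ CBC  (constrained at step 1)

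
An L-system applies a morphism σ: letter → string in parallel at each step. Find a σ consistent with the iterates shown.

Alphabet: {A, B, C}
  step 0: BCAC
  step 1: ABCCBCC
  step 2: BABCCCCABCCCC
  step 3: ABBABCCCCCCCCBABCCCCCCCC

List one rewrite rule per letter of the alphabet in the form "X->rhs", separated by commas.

A->B, B->AB, C->CC

  step 2 ⇒ step 3: BABCCCCABCCCC ⇒ AB·B·AB·CC·CC·CC·CC·B·AB·CC·CC·CC·CC
    A ↦ B
    B ↦ AB
    C ↦ CC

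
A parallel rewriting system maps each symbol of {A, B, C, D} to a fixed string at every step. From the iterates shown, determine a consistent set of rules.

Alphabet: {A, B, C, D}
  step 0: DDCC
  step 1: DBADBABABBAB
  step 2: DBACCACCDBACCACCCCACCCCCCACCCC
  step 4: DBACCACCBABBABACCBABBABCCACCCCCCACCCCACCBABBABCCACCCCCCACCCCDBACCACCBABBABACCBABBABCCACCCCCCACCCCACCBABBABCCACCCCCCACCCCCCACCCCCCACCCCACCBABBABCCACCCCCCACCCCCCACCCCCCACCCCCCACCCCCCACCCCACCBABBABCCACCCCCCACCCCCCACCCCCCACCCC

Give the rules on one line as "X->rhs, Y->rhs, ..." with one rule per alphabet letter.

  step 1 ⇒ step 2: DBADBABABBAB ⇒ DBA·CC·ACC·DBA·CC·ACC·CC·ACC·CC·CC·ACC·CC
    A ↦ ACC
    B ↦ CC
    D ↦ DBA
  step 0 ⇒ step 1: DDCC ⇒ DBA·DBA·BAB·BAB
    C ↦ BAB

A->ACC, B->CC, C->BAB, D->DBA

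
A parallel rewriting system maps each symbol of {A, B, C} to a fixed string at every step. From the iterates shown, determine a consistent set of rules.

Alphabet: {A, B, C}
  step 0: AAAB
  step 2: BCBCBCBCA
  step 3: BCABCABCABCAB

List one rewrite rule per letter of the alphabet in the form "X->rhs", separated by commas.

A->B, B->BC, C->A

  step 2 ⇒ step 3: BCBCBCBCA ⇒ BC·A·BC·A·BC·A·BC·A·B
    A ↦ B
    B ↦ BC
    C ↦ A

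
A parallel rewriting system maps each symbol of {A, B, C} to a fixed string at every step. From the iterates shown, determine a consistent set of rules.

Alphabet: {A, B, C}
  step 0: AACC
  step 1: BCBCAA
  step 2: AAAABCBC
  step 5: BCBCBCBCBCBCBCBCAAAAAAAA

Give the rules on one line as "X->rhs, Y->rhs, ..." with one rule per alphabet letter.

A->BC, B->A, C->A

  step 1 ⇒ step 2: BCBCAA ⇒ A·A·A·A·BC·BC
    A ↦ BC
    B ↦ A
    C ↦ A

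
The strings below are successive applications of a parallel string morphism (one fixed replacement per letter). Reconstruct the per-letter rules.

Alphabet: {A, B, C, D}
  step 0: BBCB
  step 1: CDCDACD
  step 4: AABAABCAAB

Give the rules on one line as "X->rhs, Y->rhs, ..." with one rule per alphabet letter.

A->C, B->CD, C->A, D->B

  step 0 ⇒ step 1: BBCB ⇒ CD·CD·A·CD
    B ↦ CD
    C ↦ A
    A ↦ C  (constrained at step 1)
    D ↦ B  (constrained at step 1)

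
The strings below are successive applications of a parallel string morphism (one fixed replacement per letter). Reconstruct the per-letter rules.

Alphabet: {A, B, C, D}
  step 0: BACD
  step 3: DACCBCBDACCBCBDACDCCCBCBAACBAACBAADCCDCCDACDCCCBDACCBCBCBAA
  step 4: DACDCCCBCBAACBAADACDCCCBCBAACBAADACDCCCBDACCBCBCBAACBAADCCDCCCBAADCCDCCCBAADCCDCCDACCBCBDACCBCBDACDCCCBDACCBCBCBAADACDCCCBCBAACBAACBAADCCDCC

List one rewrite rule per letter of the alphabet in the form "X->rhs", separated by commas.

A->DCC, B->AA, C->CB, D->DAC

  step 3 ⇒ step 4: DACCBCBDACCBCBDACDCCCBCBAACBAACBAADCCDCCDACDCCCBDACCBCBCBAA ⇒ DAC·DCC·CB·CB·AA·CB·AA·DAC·DCC·CB·CB·AA·CB·AA·DAC·DCC·CB·DAC·CB·CB·CB·AA·CB·AA·DCC·DCC·CB·AA·DCC·DCC·CB·AA·DCC·DCC·DAC·CB·CB·DAC·CB·CB·DAC·DCC·CB·DAC·CB·CB·CB·AA·DAC·DCC·CB·CB·AA·CB·AA·CB·AA·DCC·DCC
    A ↦ DCC
    B ↦ AA
    C ↦ CB
    D ↦ DAC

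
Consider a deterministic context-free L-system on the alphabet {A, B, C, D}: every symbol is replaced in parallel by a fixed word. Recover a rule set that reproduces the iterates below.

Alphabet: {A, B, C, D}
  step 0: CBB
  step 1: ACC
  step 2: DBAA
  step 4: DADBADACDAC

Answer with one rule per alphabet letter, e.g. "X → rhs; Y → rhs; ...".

  step 1 ⇒ step 2: ACC ⇒ DB·A·A
    A ↦ DB
    C ↦ A
  step 0 ⇒ step 1: CBB ⇒ A·C·C
    B ↦ C
    D ↦ DA  (constrained at step 2)

A->DB, B->C, C->A, D->DA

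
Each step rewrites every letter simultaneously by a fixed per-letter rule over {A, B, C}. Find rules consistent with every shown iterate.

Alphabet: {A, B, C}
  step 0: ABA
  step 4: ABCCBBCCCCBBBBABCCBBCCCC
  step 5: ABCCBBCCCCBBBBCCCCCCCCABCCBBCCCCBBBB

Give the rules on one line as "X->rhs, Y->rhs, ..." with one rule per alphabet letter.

A->AB, B->CC, C->B

  step 4 ⇒ step 5: ABCCBBCCCCBBBBABCCBBCCCC ⇒ AB·CC·B·B·CC·CC·B·B·B·B·CC·CC·CC·CC·AB·CC·B·B·CC·CC·B·B·B·B
    A ↦ AB
    B ↦ CC
    C ↦ B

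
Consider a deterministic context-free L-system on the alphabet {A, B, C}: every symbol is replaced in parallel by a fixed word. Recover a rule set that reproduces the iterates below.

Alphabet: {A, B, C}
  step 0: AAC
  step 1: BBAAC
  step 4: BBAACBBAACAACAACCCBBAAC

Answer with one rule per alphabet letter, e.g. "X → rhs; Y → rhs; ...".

A->B, B->C, C->AAC

  step 0 ⇒ step 1: AAC ⇒ B·B·AAC
    A ↦ B
    C ↦ AAC
    B ↦ C  (constrained at step 1)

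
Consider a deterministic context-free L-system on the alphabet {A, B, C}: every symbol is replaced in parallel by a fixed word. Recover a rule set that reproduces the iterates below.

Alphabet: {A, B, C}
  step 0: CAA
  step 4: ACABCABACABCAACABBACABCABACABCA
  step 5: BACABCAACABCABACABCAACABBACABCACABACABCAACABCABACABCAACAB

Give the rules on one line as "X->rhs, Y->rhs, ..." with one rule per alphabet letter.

  step 4 ⇒ step 5: ACABCABACABCAACABBACABCABACABCA ⇒ B·ACA·B·CA·ACA·B·CA·B·ACA·B·CA·ACA·B·B·ACA·B·CA·CA·B·ACA·B·CA·ACA·B·CA·B·ACA·B·CA·ACA·B
    A ↦ B
    B ↦ CA
    C ↦ ACA

A->B, B->CA, C->ACA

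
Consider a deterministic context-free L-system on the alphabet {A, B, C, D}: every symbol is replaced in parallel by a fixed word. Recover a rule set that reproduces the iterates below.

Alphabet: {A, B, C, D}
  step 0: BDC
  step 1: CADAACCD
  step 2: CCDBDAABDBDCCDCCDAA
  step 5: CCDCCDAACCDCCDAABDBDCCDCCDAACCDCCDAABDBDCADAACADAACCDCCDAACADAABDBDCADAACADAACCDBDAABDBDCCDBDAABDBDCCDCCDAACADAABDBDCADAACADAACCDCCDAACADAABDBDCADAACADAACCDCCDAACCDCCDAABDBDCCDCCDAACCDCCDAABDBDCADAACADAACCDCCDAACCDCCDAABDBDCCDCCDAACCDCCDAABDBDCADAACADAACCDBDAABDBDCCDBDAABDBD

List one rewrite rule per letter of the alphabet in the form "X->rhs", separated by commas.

A->BD, B->CAD, C->CCD, D->AA

  step 1 ⇒ step 2: CADAACCD ⇒ CCD·BD·AA·BD·BD·CCD·CCD·AA
    A ↦ BD
    C ↦ CCD
    D ↦ AA
  step 0 ⇒ step 1: BDC ⇒ CAD·AA·CCD
    B ↦ CAD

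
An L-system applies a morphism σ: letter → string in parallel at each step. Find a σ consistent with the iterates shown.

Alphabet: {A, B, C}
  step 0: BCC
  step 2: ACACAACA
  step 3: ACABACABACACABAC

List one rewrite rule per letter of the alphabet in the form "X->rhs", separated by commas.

  step 2 ⇒ step 3: ACACAACA ⇒ AC·AB·AC·AB·AC·AC·AB·AC
    A ↦ AC
    C ↦ AB
    B ↦ A  (constrained at step 0)

A->AC, B->A, C->AB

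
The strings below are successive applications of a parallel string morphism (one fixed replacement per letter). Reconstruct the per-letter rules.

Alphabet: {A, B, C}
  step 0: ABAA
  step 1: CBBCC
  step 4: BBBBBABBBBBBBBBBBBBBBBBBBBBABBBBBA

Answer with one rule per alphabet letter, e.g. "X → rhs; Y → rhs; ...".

A->C, B->BB, C->BA

  step 0 ⇒ step 1: ABAA ⇒ C·BB·C·C
    A ↦ C
    B ↦ BB
    C ↦ BA  (constrained at step 1)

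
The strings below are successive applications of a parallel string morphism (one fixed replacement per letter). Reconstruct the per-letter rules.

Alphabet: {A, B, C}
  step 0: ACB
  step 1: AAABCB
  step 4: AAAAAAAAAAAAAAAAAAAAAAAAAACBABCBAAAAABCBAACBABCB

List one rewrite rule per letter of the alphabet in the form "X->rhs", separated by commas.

  step 0 ⇒ step 1: ACB ⇒ AA·AB·CB
    A ↦ AA
    B ↦ CB
    C ↦ AB

A->AA, B->CB, C->AB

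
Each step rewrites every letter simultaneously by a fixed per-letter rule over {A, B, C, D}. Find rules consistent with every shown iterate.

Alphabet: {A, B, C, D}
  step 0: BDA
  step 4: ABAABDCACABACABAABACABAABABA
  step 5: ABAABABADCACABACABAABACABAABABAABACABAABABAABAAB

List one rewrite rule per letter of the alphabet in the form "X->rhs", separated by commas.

  step 4 ⇒ step 5: ABAABDCACABACABAABACABAABABA ⇒ AB·A·AB·AB·A·DC·AC·AB·AC·AB·A·AB·AC·AB·A·AB·AB·A·AB·AC·AB·A·AB·AB·A·AB·A·AB
    A ↦ AB
    B ↦ A
    C ↦ AC
    D ↦ DC

A->AB, B->A, C->AC, D->DC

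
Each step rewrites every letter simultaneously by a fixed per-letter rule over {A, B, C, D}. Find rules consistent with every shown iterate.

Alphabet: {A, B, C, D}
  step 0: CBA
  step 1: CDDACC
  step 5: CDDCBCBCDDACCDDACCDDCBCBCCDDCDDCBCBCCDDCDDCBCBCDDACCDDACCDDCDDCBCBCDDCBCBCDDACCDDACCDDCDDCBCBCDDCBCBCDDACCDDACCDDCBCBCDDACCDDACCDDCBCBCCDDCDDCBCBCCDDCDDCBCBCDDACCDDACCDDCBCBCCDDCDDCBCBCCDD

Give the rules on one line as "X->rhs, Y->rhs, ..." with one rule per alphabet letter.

A->C, B->AC, C->CDD, D->CB

  step 0 ⇒ step 1: CBA ⇒ CDD·AC·C
    A ↦ C
    B ↦ AC
    C ↦ CDD
    D ↦ CB  (constrained at step 1)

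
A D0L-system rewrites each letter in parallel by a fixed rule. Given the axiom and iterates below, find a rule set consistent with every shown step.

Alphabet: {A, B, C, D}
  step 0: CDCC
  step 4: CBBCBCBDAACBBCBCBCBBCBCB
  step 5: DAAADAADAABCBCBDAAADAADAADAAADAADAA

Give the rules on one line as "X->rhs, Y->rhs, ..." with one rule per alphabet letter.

A->CB, B->A, C->DA, D->B

  step 4 ⇒ step 5: CBBCBCBDAACBBCBCBCBBCBCB ⇒ DA·A·A·DA·A·DA·A·B·CB·CB·DA·A·A·DA·A·DA·A·DA·A·A·DA·A·DA·A
    A ↦ CB
    B ↦ A
    C ↦ DA
    D ↦ B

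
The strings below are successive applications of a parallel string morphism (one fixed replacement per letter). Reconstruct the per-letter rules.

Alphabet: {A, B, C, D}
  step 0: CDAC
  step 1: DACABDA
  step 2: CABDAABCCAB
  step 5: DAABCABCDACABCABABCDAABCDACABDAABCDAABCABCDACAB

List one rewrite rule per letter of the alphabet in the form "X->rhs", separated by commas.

A->AB, B->C, C->DA, D->C

  step 1 ⇒ step 2: DACABDA ⇒ C·AB·DA·AB·C·C·AB
    A ↦ AB
    B ↦ C
    C ↦ DA
    D ↦ C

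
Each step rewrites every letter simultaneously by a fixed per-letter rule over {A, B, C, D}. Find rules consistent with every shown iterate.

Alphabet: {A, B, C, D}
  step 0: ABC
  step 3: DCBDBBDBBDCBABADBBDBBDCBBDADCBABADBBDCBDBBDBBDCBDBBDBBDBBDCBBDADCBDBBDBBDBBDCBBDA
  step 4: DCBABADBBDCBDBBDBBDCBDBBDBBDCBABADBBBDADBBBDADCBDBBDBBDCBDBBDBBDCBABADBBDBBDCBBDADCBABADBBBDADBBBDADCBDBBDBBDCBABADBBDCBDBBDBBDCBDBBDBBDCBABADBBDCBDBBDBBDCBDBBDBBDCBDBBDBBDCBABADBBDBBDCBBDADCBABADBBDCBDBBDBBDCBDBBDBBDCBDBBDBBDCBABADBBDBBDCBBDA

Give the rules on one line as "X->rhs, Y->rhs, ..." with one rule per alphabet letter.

  step 3 ⇒ step 4: DCBDBBDBBDCBABADBBDBBDCBBDADCBABADBBDCBDBBDBBDCBDBBDBBDBBDCBBDADCBDBBDBBDBBDCBBDA ⇒ DCB·ABA·DBB·DCB·DBB·DBB·DCB·DBB·DBB·DCB·ABA·DBB·BDA·DBB·BDA·DCB·DBB·DBB·DCB·DBB·DBB·DCB·ABA·DBB·DBB·DCB·BDA·DCB·ABA·DBB·BDA·DBB·BDA·DCB·DBB·DBB·DCB·ABA·DBB·DCB·DBB·DBB·DCB·DBB·DBB·DCB·ABA·DBB·DCB·DBB·DBB·DCB·DBB·DBB·DCB·DBB·DBB·DCB·ABA·DBB·DBB·DCB·BDA·DCB·ABA·DBB·DCB·DBB·DBB·DCB·DBB·DBB·DCB·DBB·DBB·DCB·ABA·DBB·DBB·DCB·BDA
    A ↦ BDA
    B ↦ DBB
    C ↦ ABA
    D ↦ DCB

A->BDA, B->DBB, C->ABA, D->DCB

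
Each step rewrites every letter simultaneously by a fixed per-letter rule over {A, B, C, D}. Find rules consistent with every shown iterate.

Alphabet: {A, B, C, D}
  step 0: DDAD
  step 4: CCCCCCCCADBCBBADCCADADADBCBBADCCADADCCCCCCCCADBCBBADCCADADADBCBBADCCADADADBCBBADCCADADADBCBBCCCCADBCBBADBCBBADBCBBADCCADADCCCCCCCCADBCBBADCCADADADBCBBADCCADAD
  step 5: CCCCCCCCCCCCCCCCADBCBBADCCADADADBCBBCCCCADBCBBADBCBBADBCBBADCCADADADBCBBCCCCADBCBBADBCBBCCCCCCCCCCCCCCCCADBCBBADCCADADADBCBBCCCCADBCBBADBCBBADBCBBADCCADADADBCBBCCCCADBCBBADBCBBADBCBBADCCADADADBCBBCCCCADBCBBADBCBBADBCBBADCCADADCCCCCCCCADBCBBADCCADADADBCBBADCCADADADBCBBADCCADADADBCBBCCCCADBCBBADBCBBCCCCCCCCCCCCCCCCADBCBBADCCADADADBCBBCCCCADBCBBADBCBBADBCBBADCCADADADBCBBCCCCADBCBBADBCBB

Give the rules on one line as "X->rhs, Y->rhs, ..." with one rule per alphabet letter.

  step 4 ⇒ step 5: CCCCCCCCADBCBBADCCADADADBCBBADCCADADCCCCCCCCADBCBBADCCADADADBCBBADCCADADADBCBBADCCADADADBCBBCCCCADBCBBADBCBBADBCBBADCCADADCCCCCCCCADBCBBADCCADADADBCBBADCCADAD ⇒ CC·CC·CC·CC·CC·CC·CC·CC·ADB·CBB·AD·CC·AD·AD·ADB·CBB·CC·CC·ADB·CBB·ADB·CBB·ADB·CBB·AD·CC·AD·AD·ADB·CBB·CC·CC·ADB·CBB·ADB·CBB·CC·CC·CC·CC·CC·CC·CC·CC·ADB·CBB·AD·CC·AD·AD·ADB·CBB·CC·CC·ADB·CBB·ADB·CBB·ADB·CBB·AD·CC·AD·AD·ADB·CBB·CC·CC·ADB·CBB·ADB·CBB·ADB·CBB·AD·CC·AD·AD·ADB·CBB·CC·CC·ADB·CBB·ADB·CBB·ADB·CBB·AD·CC·AD·AD·CC·CC·CC·CC·ADB·CBB·AD·CC·AD·AD·ADB·CBB·AD·CC·AD·AD·ADB·CBB·AD·CC·AD·AD·ADB·CBB·CC·CC·ADB·CBB·ADB·CBB·CC·CC·CC·CC·CC·CC·CC·CC·ADB·CBB·AD·CC·AD·AD·ADB·CBB·CC·CC·ADB·CBB·ADB·CBB·ADB·CBB·AD·CC·AD·AD·ADB·CBB·CC·CC·ADB·CBB·ADB·CBB
    A ↦ ADB
    B ↦ AD
    C ↦ CC
    D ↦ CBB

A->ADB, B->AD, C->CC, D->CBB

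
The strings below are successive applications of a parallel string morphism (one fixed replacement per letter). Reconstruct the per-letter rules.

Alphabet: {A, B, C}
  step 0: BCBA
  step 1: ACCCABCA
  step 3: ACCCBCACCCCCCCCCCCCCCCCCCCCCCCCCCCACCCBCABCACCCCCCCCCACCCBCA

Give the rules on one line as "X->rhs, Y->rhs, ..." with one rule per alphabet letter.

A->BCA, B->A, C->CCC

  step 0 ⇒ step 1: BCBA ⇒ A·CCC·A·BCA
    A ↦ BCA
    B ↦ A
    C ↦ CCC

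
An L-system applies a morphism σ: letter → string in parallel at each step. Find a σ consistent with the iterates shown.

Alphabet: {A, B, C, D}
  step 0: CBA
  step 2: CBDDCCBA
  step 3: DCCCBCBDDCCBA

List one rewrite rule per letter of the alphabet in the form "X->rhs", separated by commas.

  step 2 ⇒ step 3: CBDDCCBA ⇒ D·CC·CB·CB·D·D·CC·BA
    A ↦ BA
    B ↦ CC
    C ↦ D
    D ↦ CB

A->BA, B->CC, C->D, D->CB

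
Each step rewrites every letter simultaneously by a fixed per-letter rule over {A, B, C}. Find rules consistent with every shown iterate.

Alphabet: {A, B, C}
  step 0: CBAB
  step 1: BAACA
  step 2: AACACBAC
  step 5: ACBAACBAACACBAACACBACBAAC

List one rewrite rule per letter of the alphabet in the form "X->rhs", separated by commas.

  step 1 ⇒ step 2: BAACA ⇒ A·AC·AC·B·AC
    A ↦ AC
    B ↦ A
    C ↦ B

A->AC, B->A, C->B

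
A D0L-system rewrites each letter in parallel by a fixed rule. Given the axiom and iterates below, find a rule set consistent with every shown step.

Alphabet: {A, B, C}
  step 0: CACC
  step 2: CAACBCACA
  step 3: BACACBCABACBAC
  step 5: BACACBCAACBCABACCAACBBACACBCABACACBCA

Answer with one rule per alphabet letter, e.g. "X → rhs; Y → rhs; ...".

  step 2 ⇒ step 3: CAACBCACA ⇒ B·AC·AC·B·CA·B·AC·B·AC
    A ↦ AC
    B ↦ CA
    C ↦ B

A->AC, B->CA, C->B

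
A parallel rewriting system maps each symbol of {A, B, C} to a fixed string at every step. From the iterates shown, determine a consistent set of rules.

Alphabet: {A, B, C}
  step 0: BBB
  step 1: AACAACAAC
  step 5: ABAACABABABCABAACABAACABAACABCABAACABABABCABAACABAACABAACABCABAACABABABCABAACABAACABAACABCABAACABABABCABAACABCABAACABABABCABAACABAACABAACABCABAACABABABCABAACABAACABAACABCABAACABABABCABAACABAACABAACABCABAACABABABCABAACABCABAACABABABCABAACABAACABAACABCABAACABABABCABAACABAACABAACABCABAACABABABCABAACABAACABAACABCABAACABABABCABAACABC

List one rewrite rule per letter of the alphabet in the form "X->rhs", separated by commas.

  step 0 ⇒ step 1: BBB ⇒ AAC·AAC·AAC
    B ↦ AAC
    A ↦ AB  (constrained at step 1)
    C ↦ ABC  (constrained at step 1)

A->AB, B->AAC, C->ABC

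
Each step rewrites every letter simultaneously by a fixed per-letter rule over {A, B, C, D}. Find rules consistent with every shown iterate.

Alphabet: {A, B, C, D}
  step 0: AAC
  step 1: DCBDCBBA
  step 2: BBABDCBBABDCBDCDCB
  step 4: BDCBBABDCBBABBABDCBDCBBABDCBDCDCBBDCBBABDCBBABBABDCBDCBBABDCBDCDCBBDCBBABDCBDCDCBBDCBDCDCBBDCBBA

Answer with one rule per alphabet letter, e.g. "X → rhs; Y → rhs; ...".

A->DCB, B->BDC, C->BA, D->B

  step 1 ⇒ step 2: DCBDCBBA ⇒ B·BA·BDC·B·BA·BDC·BDC·DCB
    A ↦ DCB
    B ↦ BDC
    C ↦ BA
    D ↦ B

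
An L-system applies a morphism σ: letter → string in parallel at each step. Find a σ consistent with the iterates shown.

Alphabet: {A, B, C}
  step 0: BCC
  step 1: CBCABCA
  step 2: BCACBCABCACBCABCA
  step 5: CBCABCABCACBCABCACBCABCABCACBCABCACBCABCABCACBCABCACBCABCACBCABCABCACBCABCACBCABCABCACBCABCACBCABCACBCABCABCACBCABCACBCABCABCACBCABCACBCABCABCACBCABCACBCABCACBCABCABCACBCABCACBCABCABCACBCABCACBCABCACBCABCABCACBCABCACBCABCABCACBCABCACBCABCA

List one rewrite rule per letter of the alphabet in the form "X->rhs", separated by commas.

A->BCA, B->C, C->BCA

  step 1 ⇒ step 2: CBCABCA ⇒ BCA·C·BCA·BCA·C·BCA·BCA
    A ↦ BCA
    B ↦ C
    C ↦ BCA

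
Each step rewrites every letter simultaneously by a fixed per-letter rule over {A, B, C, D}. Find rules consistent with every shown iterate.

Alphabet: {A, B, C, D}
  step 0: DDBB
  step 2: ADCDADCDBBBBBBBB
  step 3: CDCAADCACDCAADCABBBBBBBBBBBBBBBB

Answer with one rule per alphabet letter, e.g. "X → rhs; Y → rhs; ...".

  step 2 ⇒ step 3: ADCDADCDBBBBBBBB ⇒ CD·CA·AD·CA·CD·CA·AD·CA·BB·BB·BB·BB·BB·BB·BB·BB
    A ↦ CD
    B ↦ BB
    C ↦ AD
    D ↦ CA

A->CD, B->BB, C->AD, D->CA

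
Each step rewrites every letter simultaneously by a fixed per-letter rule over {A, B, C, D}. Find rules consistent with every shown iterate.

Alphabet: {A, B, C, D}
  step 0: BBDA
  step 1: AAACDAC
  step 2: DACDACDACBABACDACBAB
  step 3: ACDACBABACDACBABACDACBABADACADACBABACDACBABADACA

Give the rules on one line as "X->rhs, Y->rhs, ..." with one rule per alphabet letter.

A->DAC, B->A, C->BAB, D->AC

  step 2 ⇒ step 3: DACDACDACBABACDACBAB ⇒ AC·DAC·BAB·AC·DAC·BAB·AC·DAC·BAB·A·DAC·A·DAC·BAB·AC·DAC·BAB·A·DAC·A
    A ↦ DAC
    B ↦ A
    C ↦ BAB
    D ↦ AC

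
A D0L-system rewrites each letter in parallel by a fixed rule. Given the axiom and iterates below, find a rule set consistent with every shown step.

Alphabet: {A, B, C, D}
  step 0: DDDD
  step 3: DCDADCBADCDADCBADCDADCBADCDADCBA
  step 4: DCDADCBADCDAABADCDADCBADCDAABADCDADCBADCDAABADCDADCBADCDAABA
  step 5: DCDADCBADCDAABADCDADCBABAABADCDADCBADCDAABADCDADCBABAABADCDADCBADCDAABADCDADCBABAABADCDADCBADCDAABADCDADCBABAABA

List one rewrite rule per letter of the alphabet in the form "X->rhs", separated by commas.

  step 4 ⇒ step 5: DCDADCBADCDAABADCDADCBADCDAABADCDADCBADCDAABADCDADCBADCDAABA ⇒ DC·DA·DC·BA·DC·DA·A·BA·DC·DA·DC·BA·BA·A·BA·DC·DA·DC·BA·DC·DA·A·BA·DC·DA·DC·BA·BA·A·BA·DC·DA·DC·BA·DC·DA·A·BA·DC·DA·DC·BA·BA·A·BA·DC·DA·DC·BA·DC·DA·A·BA·DC·DA·DC·BA·BA·A·BA
    A ↦ BA
    B ↦ A
    C ↦ DA
    D ↦ DC

A->BA, B->A, C->DA, D->DC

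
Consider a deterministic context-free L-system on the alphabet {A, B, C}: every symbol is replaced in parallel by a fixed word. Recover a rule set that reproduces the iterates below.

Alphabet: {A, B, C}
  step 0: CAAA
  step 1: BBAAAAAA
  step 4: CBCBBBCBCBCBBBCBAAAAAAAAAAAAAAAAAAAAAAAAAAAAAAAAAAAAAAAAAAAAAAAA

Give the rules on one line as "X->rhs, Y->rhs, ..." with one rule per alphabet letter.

  step 0 ⇒ step 1: CAAA ⇒ BB·AA·AA·AA
    A ↦ AA
    C ↦ BB
    B ↦ CB  (constrained at step 1)

A->AA, B->CB, C->BB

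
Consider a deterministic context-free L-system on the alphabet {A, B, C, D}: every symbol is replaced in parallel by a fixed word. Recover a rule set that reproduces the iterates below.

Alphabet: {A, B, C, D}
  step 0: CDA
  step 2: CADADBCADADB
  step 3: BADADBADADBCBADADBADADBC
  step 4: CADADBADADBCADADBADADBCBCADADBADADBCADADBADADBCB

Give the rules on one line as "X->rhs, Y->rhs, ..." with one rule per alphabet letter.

A->AD, B->C, C->B, D->ADB

  step 3 ⇒ step 4: BADADBADADBCBADADBADADBC ⇒ C·AD·ADB·AD·ADB·C·AD·ADB·AD·ADB·C·B·C·AD·ADB·AD·ADB·C·AD·ADB·AD·ADB·C·B
    A ↦ AD
    B ↦ C
    C ↦ B
    D ↦ ADB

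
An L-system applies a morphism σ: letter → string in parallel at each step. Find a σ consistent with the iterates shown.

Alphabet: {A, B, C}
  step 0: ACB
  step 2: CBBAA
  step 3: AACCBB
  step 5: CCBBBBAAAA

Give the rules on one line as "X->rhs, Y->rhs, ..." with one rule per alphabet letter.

A->B, B->C, C->AA

  step 2 ⇒ step 3: CBBAA ⇒ AA·C·C·B·B
    A ↦ B
    B ↦ C
    C ↦ AA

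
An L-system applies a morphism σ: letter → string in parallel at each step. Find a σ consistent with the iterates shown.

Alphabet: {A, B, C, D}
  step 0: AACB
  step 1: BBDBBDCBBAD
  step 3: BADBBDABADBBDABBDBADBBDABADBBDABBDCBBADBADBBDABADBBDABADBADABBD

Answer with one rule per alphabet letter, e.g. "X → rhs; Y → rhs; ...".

A->BBD, B->BAD, C->CB, D->A

  step 0 ⇒ step 1: AACB ⇒ BBD·BBD·CB·BAD
    A ↦ BBD
    B ↦ BAD
    C ↦ CB
    D ↦ A  (constrained at step 1)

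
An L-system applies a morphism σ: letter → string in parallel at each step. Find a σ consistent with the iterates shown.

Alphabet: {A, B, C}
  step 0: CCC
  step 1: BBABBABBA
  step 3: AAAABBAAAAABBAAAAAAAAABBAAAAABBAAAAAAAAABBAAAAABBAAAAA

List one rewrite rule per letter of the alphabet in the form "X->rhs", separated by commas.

A->AA, B->AAC, C->BBA

  step 0 ⇒ step 1: CCC ⇒ BBA·BBA·BBA
    C ↦ BBA
    A ↦ AA  (constrained at step 1)
    B ↦ AAC  (constrained at step 1)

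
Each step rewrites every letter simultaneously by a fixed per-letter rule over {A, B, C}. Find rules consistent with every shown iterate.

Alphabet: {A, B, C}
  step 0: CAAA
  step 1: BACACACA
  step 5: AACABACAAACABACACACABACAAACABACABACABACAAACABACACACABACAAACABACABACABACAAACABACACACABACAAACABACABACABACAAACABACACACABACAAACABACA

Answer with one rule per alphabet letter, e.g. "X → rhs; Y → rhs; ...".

  step 0 ⇒ step 1: CAAA ⇒ BA·CA·CA·CA
    A ↦ CA
    C ↦ BA
    B ↦ AA  (constrained at step 1)

A->CA, B->AA, C->BA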